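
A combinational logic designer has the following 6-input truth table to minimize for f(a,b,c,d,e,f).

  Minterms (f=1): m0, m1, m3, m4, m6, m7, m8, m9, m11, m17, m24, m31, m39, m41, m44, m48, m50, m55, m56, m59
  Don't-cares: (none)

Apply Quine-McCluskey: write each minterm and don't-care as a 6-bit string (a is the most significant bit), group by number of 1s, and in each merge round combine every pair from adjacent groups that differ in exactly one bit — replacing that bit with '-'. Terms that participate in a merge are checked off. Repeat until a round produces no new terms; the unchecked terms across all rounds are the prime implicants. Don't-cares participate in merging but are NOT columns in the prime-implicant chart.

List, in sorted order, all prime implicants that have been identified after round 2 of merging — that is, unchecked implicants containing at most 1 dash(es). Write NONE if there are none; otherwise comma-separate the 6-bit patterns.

[col 0] 000000*, 000001*, 000011*, 000100*, 000110*, 000111*, 001000*, 001001*, 001011*, 010001*, 011000*, 011111, 100111*, 101001*, 101100, 110000*, 110010*, 110111*, 111000*, 111011
[col 1] -00111, -01001, -11000, 0-0001, 0-1000, 00-000*, 00-001*, 00-011*, 000-00, 000-11, 0000-1*, 00000-*, 0001-0, 00011-, 0010-1*, 00100-*, 1-0111, 11-000, 1100-0
[col 2] 00-0-1, 00-00-
Prime implicants: -00111, -01001, -11000, 0-0001, 0-1000, 00-0-1, 00-00-, 000-00, 000-11, 0001-0, 00011-, 011111, 1-0111, 101100, 11-000, 1100-0, 111011

-00111, -01001, -11000, 0-0001, 0-1000, 000-00, 000-11, 0001-0, 00011-, 011111, 1-0111, 101100, 11-000, 1100-0, 111011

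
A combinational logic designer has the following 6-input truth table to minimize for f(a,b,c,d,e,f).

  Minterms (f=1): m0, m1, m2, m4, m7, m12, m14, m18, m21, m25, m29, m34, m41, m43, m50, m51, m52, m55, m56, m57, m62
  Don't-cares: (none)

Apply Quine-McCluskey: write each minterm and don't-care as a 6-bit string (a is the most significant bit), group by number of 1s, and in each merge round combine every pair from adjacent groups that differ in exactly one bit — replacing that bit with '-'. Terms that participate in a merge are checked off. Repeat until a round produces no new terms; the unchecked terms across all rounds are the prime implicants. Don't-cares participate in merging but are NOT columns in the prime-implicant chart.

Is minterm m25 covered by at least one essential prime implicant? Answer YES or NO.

NO

size-2^0 implicants → 000000(✓)  000001(✓)  000010(✓)  000100(✓)  000111  001100(✓)  001110(✓)  010010(✓)  010101(✓)  011001(✓)  011101(✓)  100010(✓)  101001(✓)  101011(✓)  110010(✓)  110011(✓)  110100  110111(✓)  111000(✓)  111001(✓)  111110
size-2^1 implicants → -00010(✓)  -10010(✓)  -11001  0-0010(✓)  00-100  000-00  0000-0  00000-  0011-0  01-101  011-01  1-0010(✓)  1-1001  1010-1  110-11  11001-  11100-
size-2^2 implicants → --0010
Unchecked terms (primes): --0010, -11001, 00-100, 000-00, 0000-0, 00000-, 000111, 0011-0, 01-101, 011-01, 1-1001, 1010-1, 110-11, 11001-, 110100, 11100-, 111110
Minterm coverage:
  m0 ⊆ 000-00,0000-0,00000-
  m1 ⊆ 00000- [E]
  m2 ⊆ --0010,0000-0
  m4 ⊆ 00-100,000-00
  m7 ⊆ 000111 [E]
  m12 ⊆ 00-100,0011-0
  m14 ⊆ 0011-0 [E]
  m18 ⊆ --0010 [E]
  m21 ⊆ 01-101 [E]
  m25 ⊆ -11001,011-01
  m29 ⊆ 01-101,011-01
  m34 ⊆ --0010 [E]
  m41 ⊆ 1-1001,1010-1
  m43 ⊆ 1010-1 [E]
  m50 ⊆ --0010,11001-
  m51 ⊆ 110-11,11001-
  m52 ⊆ 110100 [E]
  m55 ⊆ 110-11 [E]
  m56 ⊆ 11100- [E]
  m57 ⊆ -11001,1-1001,11100-
  m62 ⊆ 111110 [E]
E = {--0010, 00000-, 000111, 0011-0, 01-101, 1010-1, 110-11, 110100, 11100-, 111110}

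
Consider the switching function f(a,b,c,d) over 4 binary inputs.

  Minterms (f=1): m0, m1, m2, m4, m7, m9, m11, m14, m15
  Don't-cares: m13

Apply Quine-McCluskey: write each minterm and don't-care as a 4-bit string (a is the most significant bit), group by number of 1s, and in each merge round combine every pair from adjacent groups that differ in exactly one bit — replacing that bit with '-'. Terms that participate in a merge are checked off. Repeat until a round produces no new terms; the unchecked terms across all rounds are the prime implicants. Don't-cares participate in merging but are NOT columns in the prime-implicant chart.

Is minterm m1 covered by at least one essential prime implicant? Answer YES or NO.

NO

[col 0] 0000*, 0001*, 0010*, 0100*, 0111*, 1001*, 1011*, 1101*, 1110*, 1111*
[col 1] -001, -111, 0-00, 00-0, 000-, 1-01*, 1-11*, 10-1*, 11-1*, 111-
[col 2] 1--1
Prime implicants: -001, -111, 0-00, 00-0, 000-, 1--1, 111-
PI chart (minterm → PIs covering it):
  0 | 0-00,00-0,000-
  1 | -001,000-
  2 | 00-0  (sole → essential)
  4 | 0-00  (sole → essential)
  7 | -111  (sole → essential)
  9 | -001,1--1
  11 | 1--1  (sole → essential)
  14 | 111-  (sole → essential)
  15 | -111,1--1,111-
Essential prime implicants: -111, 0-00, 00-0, 1--1, 111-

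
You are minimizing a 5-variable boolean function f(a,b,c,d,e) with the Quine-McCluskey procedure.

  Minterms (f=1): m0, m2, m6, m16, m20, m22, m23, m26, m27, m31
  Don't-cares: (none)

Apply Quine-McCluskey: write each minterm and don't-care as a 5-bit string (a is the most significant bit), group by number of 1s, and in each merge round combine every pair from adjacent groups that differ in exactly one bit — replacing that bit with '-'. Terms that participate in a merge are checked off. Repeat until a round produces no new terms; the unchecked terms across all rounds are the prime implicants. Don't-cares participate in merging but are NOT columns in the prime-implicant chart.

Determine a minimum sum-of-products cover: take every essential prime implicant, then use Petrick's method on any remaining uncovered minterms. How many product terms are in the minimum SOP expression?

5

size-2^0 implicants → 00000(✓)  00010(✓)  00110(✓)  10000(✓)  10100(✓)  10110(✓)  10111(✓)  11010(✓)  11011(✓)  11111(✓)
size-2^1 implicants → -0000  -0110  00-10  000-0  1-111  10-00  101-0  1011-  11-11  1101-
Unchecked terms (primes): -0000, -0110, 00-10, 000-0, 1-111, 10-00, 101-0, 1011-, 11-11, 1101-
Minterm coverage:
  m0 ⊆ -0000,000-0
  m2 ⊆ 00-10,000-0
  m6 ⊆ -0110,00-10
  m16 ⊆ -0000,10-00
  m20 ⊆ 10-00,101-0
  m22 ⊆ -0110,101-0,1011-
  m23 ⊆ 1-111,1011-
  m26 ⊆ 1101- [E]
  m27 ⊆ 11-11,1101-
  m31 ⊆ 1-111,11-11
E = {1101-}
Petrick residual → -0000, 00-10, 1-111, 101-0
Cover = b'c'd'e' + a'b'de' + acde + ab'ce' + abc'd  |cover|=5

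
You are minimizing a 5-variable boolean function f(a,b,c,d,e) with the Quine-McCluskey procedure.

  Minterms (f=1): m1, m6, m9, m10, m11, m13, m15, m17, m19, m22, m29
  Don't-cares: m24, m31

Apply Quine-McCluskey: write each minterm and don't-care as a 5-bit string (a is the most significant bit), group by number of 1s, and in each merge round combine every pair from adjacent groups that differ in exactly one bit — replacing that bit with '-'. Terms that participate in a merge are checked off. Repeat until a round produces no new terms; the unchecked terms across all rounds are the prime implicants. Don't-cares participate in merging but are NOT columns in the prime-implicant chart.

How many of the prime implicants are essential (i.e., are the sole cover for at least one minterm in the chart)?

4

[col 0] 00001*, 00110*, 01001*, 01010*, 01011*, 01101*, 01111*, 10001*, 10011*, 10110*, 11000, 11101*, 11111*
[col 1] -0001, -0110, -1101*, -1111*, 0-001, 01-01*, 01-11*, 010-1*, 0101-, 011-1*, 100-1, 111-1*
[col 2] -11-1, 01--1
Prime implicants: -0001, -0110, -11-1, 0-001, 01--1, 0101-, 100-1, 11000
PI chart (minterm → PIs covering it):
  1 | -0001,0-001
  6 | -0110  (sole → essential)
  9 | 0-001,01--1
  10 | 0101-  (sole → essential)
  11 | 01--1,0101-
  13 | -11-1,01--1
  15 | -11-1,01--1
  17 | -0001,100-1
  19 | 100-1  (sole → essential)
  22 | -0110  (sole → essential)
  29 | -11-1  (sole → essential)
Essential prime implicants: -0110, -11-1, 0101-, 100-1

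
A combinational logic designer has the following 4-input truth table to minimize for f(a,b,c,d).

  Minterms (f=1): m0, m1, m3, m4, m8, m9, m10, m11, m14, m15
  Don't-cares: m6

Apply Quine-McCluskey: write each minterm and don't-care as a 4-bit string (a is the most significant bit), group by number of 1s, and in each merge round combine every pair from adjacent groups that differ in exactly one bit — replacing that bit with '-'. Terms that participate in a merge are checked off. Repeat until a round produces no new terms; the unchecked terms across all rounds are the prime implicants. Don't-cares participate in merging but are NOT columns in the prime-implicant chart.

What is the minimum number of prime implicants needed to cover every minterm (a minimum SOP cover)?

size-2^0 implicants → 0000(✓)  0001(✓)  0011(✓)  0100(✓)  0110(✓)  1000(✓)  1001(✓)  1010(✓)  1011(✓)  1110(✓)  1111(✓)
size-2^1 implicants → -000(✓)  -001(✓)  -011(✓)  -110  0-00  00-1(✓)  000-(✓)  01-0  1-10(✓)  1-11(✓)  10-0(✓)  10-1(✓)  100-(✓)  101-(✓)  111-(✓)
size-2^2 implicants → -0-1  -00-  1-1-  10--
Unchecked terms (primes): -0-1, -00-, -110, 0-00, 01-0, 1-1-, 10--
Minterm coverage:
  m0 ⊆ -00-,0-00
  m1 ⊆ -0-1,-00-
  m3 ⊆ -0-1 [E]
  m4 ⊆ 0-00,01-0
  m8 ⊆ -00-,10--
  m9 ⊆ -0-1,-00-,10--
  m10 ⊆ 1-1-,10--
  m11 ⊆ -0-1,1-1-,10--
  m14 ⊆ -110,1-1-
  m15 ⊆ 1-1- [E]
E = {-0-1, 1-1-}
Petrick residual → -00-, 0-00
Cover = b'd + b'c' + a'c'd' + ac  |cover|=4

4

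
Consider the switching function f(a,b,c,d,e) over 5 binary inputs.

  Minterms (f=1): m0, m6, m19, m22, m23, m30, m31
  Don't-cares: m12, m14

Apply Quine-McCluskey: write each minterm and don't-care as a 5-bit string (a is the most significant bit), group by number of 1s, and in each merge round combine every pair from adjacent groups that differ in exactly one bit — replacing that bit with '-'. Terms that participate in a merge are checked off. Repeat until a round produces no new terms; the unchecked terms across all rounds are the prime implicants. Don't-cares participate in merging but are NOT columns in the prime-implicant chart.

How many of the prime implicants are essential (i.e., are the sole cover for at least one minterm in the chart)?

4

size-2^0 implicants → 00000  00110(✓)  01100(✓)  01110(✓)  10011(✓)  10110(✓)  10111(✓)  11110(✓)  11111(✓)
size-2^1 implicants → -0110(✓)  -1110(✓)  0-110(✓)  011-0  1-110(✓)  1-111(✓)  10-11  1011-(✓)  1111-(✓)
size-2^2 implicants → --110  1-11-
Unchecked terms (primes): --110, 00000, 011-0, 1-11-, 10-11
Minterm coverage:
  m0 ⊆ 00000 [E]
  m6 ⊆ --110 [E]
  m19 ⊆ 10-11 [E]
  m22 ⊆ --110,1-11-
  m23 ⊆ 1-11-,10-11
  m30 ⊆ --110,1-11-
  m31 ⊆ 1-11- [E]
E = {--110, 00000, 1-11-, 10-11}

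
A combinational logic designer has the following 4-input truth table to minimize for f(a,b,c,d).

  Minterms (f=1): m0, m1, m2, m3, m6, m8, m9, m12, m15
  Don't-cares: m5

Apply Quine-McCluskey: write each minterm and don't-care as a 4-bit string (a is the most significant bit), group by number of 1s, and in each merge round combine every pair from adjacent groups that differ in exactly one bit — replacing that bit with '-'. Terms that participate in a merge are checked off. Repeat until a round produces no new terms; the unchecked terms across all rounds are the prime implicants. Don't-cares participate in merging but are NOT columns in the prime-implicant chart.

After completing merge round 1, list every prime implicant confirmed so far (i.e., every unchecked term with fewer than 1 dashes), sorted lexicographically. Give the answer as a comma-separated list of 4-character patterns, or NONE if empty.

1111

size-2^0 implicants → 0000(✓)  0001(✓)  0010(✓)  0011(✓)  0101(✓)  0110(✓)  1000(✓)  1001(✓)  1100(✓)  1111
size-2^1 implicants → -000(✓)  -001(✓)  0-01  0-10  00-0(✓)  00-1(✓)  000-(✓)  001-(✓)  1-00  100-(✓)
size-2^2 implicants → -00-  00--
Unchecked terms (primes): -00-, 0-01, 0-10, 00--, 1-00, 1111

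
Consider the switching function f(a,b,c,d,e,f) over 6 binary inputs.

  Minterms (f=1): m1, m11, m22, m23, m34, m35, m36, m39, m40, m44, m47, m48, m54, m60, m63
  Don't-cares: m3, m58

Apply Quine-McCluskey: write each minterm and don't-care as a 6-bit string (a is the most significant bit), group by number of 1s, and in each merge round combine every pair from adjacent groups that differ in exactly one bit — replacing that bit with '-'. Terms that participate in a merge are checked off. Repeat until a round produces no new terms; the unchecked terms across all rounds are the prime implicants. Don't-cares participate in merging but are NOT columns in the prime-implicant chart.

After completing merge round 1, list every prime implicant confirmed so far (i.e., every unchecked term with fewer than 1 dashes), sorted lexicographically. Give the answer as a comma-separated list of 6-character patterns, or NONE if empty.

110000, 111010

Round 0: 000001✓ 000011✓ 001011✓ 010110✓ 010111✓ 100010✓ 100011✓ 100100✓ 100111✓ 101000✓ 101100✓ 101111✓ 110000 110110✓ 111010 111100✓ 111111✓
Round 1: -00011 -10110 00-011 0000-1 01011- 1-1100 1-1111 10-100 10-111 100-11 10001- 101-00
PIs = {-00011, -10110, 00-011, 0000-1, 01011-, 1-1100, 1-1111, 10-100, 10-111, 100-11, 10001-, 101-00, 110000, 111010}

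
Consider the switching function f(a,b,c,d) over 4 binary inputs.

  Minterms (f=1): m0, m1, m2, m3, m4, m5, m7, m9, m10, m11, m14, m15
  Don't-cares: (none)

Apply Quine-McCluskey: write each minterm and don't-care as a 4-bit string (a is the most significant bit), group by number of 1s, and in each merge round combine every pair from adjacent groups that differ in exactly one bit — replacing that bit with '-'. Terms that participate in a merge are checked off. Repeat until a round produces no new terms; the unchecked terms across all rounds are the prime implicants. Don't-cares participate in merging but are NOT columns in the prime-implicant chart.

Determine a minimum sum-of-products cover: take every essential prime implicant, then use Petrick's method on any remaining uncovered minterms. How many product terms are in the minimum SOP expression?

5

Round 0: 0000✓ 0001✓ 0010✓ 0011✓ 0100✓ 0101✓ 0111✓ 1001✓ 1010✓ 1011✓ 1110✓ 1111✓
Round 1: -001✓ -010✓ -011✓ -111✓ 0-00✓ 0-01✓ 0-11✓ 00-0✓ 00-1✓ 000-✓ 001-✓ 01-1✓ 010-✓ 1-10✓ 1-11✓ 10-1✓ 101-✓ 111-✓
Round 2: --11 -0-1 -01- 0--1 0-0- 00-- 1-1-
PIs = {--11, -0-1, -01-, 0--1, 0-0-, 00--, 1-1-}
Coverage chart:
  m0: 0-0-,00--
  m1: -0-1,0--1,0-0-,00--
  m2: -01-,00--
  m3: --11,-0-1,-01-,0--1,00--
  m4: 0-0- ←essential
  m5: 0--1,0-0-
  m7: --11,0--1
  m9: -0-1 ←essential
  m10: -01-,1-1-
  m11: --11,-0-1,-01-,1-1-
  m14: 1-1- ←essential
  m15: --11,1-1-
Essential: -0-1, 0-0-, 1-1-
Petrick residual → --11, -01-
Min cover (5 terms): cd + b'd + b'c + a'c' + ac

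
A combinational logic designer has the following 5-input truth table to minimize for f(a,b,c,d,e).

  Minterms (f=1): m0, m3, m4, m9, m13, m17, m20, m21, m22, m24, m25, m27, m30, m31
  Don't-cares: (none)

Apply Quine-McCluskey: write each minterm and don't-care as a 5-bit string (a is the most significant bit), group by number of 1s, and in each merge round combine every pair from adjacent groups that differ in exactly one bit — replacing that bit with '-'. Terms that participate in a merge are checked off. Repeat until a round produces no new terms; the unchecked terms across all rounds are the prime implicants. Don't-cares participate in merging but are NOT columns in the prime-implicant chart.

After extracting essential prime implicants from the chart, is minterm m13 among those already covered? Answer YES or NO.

Round 0: 00000✓ 00011 00100✓ 01001✓ 01101✓ 10001✓ 10100✓ 10101✓ 10110✓ 11000✓ 11001✓ 11011✓ 11110✓ 11111✓
Round 1: -0100 -1001 00-00 01-01 1-001 1-110 10-01 101-0 1010- 11-11 110-1 1100- 1111-
PIs = {-0100, -1001, 00-00, 00011, 01-01, 1-001, 1-110, 10-01, 101-0, 1010-, 11-11, 110-1, 1100-, 1111-}
Coverage chart:
  m0: 00-00 ←essential
  m3: 00011 ←essential
  m4: -0100,00-00
  m9: -1001,01-01
  m13: 01-01 ←essential
  m17: 1-001,10-01
  m20: -0100,101-0,1010-
  m21: 10-01,1010-
  m22: 1-110,101-0
  m24: 1100- ←essential
  m25: -1001,1-001,110-1,1100-
  m27: 11-11,110-1
  m30: 1-110,1111-
  m31: 11-11,1111-
Essential: 00-00, 00011, 01-01, 1100-

YES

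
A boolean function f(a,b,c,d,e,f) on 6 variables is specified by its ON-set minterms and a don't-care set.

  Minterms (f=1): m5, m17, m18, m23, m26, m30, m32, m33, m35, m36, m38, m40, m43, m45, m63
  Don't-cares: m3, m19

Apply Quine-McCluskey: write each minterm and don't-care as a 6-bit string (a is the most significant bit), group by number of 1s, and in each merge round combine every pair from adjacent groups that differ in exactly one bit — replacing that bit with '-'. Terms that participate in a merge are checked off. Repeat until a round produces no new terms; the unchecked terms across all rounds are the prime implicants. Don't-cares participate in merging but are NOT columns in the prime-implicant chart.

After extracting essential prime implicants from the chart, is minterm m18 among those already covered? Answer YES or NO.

NO

Round 0: 000011✓ 000101 010001✓ 010010✓ 010011✓ 010111✓ 011010✓ 011110✓ 100000✓ 100001✓ 100011✓ 100100✓ 100110✓ 101000✓ 101011✓ 101101 111111
Round 1: -00011 0-0011 01-010 010-11 0100-1 01001- 011-10 10-000 10-011 100-00 1000-1 10000- 1001-0
PIs = {-00011, 0-0011, 000101, 01-010, 010-11, 0100-1, 01001-, 011-10, 10-000, 10-011, 100-00, 1000-1, 10000-, 1001-0, 101101, 111111}
Coverage chart:
  m5: 000101 ←essential
  m17: 0100-1 ←essential
  m18: 01-010,01001-
  m23: 010-11 ←essential
  m26: 01-010,011-10
  m30: 011-10 ←essential
  m32: 10-000,100-00,10000-
  m33: 1000-1,10000-
  m35: -00011,10-011,1000-1
  m36: 100-00,1001-0
  m38: 1001-0 ←essential
  m40: 10-000 ←essential
  m43: 10-011 ←essential
  m45: 101101 ←essential
  m63: 111111 ←essential
Essential: 000101, 010-11, 0100-1, 011-10, 10-000, 10-011, 1001-0, 101101, 111111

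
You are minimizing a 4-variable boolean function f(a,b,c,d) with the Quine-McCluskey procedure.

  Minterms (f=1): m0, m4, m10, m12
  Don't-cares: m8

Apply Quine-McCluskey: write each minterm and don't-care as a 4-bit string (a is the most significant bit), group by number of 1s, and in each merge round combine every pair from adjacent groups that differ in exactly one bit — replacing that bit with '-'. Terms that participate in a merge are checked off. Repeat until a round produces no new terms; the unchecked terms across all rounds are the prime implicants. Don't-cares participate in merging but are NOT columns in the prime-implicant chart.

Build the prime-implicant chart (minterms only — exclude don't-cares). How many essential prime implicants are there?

size-2^0 implicants → 0000(✓)  0100(✓)  1000(✓)  1010(✓)  1100(✓)
size-2^1 implicants → -000(✓)  -100(✓)  0-00(✓)  1-00(✓)  10-0
size-2^2 implicants → --00
Unchecked terms (primes): --00, 10-0
Minterm coverage:
  m0 ⊆ --00 [E]
  m4 ⊆ --00 [E]
  m10 ⊆ 10-0 [E]
  m12 ⊆ --00 [E]
E = {--00, 10-0}

2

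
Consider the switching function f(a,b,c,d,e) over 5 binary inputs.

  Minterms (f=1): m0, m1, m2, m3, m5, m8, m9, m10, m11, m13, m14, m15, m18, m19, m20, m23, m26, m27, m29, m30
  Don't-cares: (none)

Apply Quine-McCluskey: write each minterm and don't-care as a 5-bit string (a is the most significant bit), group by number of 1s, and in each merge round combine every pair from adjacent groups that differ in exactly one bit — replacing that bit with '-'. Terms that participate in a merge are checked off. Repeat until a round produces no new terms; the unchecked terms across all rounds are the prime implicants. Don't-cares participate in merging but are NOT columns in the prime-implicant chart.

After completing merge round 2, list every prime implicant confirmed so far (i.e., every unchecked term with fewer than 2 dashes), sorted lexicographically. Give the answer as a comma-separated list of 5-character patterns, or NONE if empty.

[col 0] 00000*, 00001*, 00010*, 00011*, 00101*, 01000*, 01001*, 01010*, 01011*, 01101*, 01110*, 01111*, 10010*, 10011*, 10100, 10111*, 11010*, 11011*, 11101*, 11110*
[col 1] -0010*, -0011*, -1010*, -1011*, -1101, -1110*, 0-000*, 0-001*, 0-010*, 0-011*, 0-101*, 00-01*, 000-0*, 000-1*, 0000-*, 0001-*, 01-01*, 01-10*, 01-11*, 010-0*, 010-1*, 0100-*, 0101-*, 011-1*, 0111-*, 1-010*, 1-011*, 10-11, 1001-*, 11-10*, 1101-*
[col 2] --010*, --011*, -001-*, -1-10, -101-*, 0--01, 0-0-0*, 0-0-1*, 0-00-*, 0-01-*, 000--*, 01--1, 01-1-, 010--*, 1-01-*
[col 3] --01-, 0-0--
Prime implicants: --01-, -1-10, -1101, 0--01, 0-0--, 01--1, 01-1-, 10-11, 10100

-1101, 10-11, 10100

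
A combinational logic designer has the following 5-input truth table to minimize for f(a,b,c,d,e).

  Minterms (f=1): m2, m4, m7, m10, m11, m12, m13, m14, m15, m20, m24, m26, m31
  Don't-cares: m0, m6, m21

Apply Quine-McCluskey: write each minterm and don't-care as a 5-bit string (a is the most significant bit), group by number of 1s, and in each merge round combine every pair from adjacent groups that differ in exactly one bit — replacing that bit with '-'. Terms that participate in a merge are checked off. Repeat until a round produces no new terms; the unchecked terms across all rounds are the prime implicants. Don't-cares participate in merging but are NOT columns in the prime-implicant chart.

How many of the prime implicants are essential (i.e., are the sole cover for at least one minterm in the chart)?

Round 0: 00000✓ 00010✓ 00100✓ 00110✓ 00111✓ 01010✓ 01011✓ 01100✓ 01101✓ 01110✓ 01111✓ 10100✓ 10101✓ 11000✓ 11010✓ 11111✓
Round 1: -0100 -1010 -1111 0-010✓ 0-100✓ 0-110✓ 0-111✓ 00-00✓ 00-10✓ 000-0✓ 001-0✓ 0011-✓ 01-10✓ 01-11✓ 0101-✓ 011-0✓ 011-1✓ 0110-✓ 0111-✓ 1010- 110-0
Round 2: 0--10 0-1-0 0-11- 00--0 01-1- 011--
PIs = {-0100, -1010, -1111, 0--10, 0-1-0, 0-11-, 00--0, 01-1-, 011--, 1010-, 110-0}
Coverage chart:
  m2: 0--10,00--0
  m4: -0100,0-1-0,00--0
  m7: 0-11- ←essential
  m10: -1010,0--10,01-1-
  m11: 01-1- ←essential
  m12: 0-1-0,011--
  m13: 011-- ←essential
  m14: 0--10,0-1-0,0-11-,01-1-,011--
  m15: -1111,0-11-,01-1-,011--
  m20: -0100,1010-
  m24: 110-0 ←essential
  m26: -1010,110-0
  m31: -1111 ←essential
Essential: -1111, 0-11-, 01-1-, 011--, 110-0

5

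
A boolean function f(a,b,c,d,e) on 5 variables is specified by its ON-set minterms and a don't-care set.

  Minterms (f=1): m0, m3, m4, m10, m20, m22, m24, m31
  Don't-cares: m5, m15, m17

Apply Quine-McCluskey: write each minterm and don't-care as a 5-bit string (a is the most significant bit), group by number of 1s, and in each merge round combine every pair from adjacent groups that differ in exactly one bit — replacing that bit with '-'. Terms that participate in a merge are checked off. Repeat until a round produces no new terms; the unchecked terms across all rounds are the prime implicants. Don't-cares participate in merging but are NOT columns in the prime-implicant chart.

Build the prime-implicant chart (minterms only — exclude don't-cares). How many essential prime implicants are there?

Round 0: 00000✓ 00011 00100✓ 00101✓ 01010 01111✓ 10001 10100✓ 10110✓ 11000 11111✓
Round 1: -0100 -1111 00-00 0010- 101-0
PIs = {-0100, -1111, 00-00, 00011, 0010-, 01010, 10001, 101-0, 11000}
Coverage chart:
  m0: 00-00 ←essential
  m3: 00011 ←essential
  m4: -0100,00-00,0010-
  m10: 01010 ←essential
  m20: -0100,101-0
  m22: 101-0 ←essential
  m24: 11000 ←essential
  m31: -1111 ←essential
Essential: -1111, 00-00, 00011, 01010, 101-0, 11000

6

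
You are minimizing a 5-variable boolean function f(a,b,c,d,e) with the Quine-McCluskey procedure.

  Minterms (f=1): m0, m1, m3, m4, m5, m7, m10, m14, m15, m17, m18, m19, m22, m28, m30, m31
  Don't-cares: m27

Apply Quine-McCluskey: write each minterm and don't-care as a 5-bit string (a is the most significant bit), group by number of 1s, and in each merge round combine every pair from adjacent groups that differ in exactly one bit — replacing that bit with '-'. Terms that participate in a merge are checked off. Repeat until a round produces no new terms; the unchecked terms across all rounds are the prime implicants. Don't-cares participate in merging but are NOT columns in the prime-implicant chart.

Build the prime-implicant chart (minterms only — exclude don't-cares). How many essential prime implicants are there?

[col 0] 00000*, 00001*, 00011*, 00100*, 00101*, 00111*, 01010*, 01110*, 01111*, 10001*, 10010*, 10011*, 10110*, 11011*, 11100*, 11110*, 11111*
[col 1] -0001*, -0011*, -1110*, -1111*, 0-111, 00-00*, 00-01*, 00-11*, 000-1*, 0000-*, 001-1*, 0010-*, 01-10, 0111-*, 1-011, 1-110, 10-10, 100-1*, 1001-, 11-11, 111-0, 1111-*
[col 2] -00-1, -111-, 00--1, 00-0-
Prime implicants: -00-1, -111-, 0-111, 00--1, 00-0-, 01-10, 1-011, 1-110, 10-10, 1001-, 11-11, 111-0
PI chart (minterm → PIs covering it):
  0 | 00-0-  (sole → essential)
  1 | -00-1,00--1,00-0-
  3 | -00-1,00--1
  4 | 00-0-  (sole → essential)
  5 | 00--1,00-0-
  7 | 0-111,00--1
  10 | 01-10  (sole → essential)
  14 | -111-,01-10
  15 | -111-,0-111
  17 | -00-1  (sole → essential)
  18 | 10-10,1001-
  19 | -00-1,1-011,1001-
  22 | 1-110,10-10
  28 | 111-0  (sole → essential)
  30 | -111-,1-110,111-0
  31 | -111-,11-11
Essential prime implicants: -00-1, 00-0-, 01-10, 111-0

4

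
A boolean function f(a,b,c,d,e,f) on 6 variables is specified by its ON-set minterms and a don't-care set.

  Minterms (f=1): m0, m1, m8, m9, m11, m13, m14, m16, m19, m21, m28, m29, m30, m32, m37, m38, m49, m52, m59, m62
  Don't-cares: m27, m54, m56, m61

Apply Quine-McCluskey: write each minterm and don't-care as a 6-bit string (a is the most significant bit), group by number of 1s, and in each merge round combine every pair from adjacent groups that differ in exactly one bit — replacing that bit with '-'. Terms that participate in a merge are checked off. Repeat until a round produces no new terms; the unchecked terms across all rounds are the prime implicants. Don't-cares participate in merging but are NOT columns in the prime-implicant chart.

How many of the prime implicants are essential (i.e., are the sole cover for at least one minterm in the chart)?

11

Round 0: 000000✓ 000001✓ 001000✓ 001001✓ 001011✓ 001101✓ 001110✓ 010000✓ 010011✓ 010101✓ 011011✓ 011100✓ 011101✓ 011110✓ 100000✓ 100101 100110✓ 110001 110100✓ 110110✓ 111000 111011✓ 111101✓ 111110✓
Round 1: -00000 -11011 -11101 -11110 0-0000 0-1011 0-1101 0-1110 00-000✓ 00-001✓ 00000-✓ 001-01 0010-1 00100-✓ 01-011 01-101 0111-0 01110- 1-0110 11-110 1101-0
Round 2: 00-00-
PIs = {-00000, -11011, -11101, -11110, 0-0000, 0-1011, 0-1101, 0-1110, 00-00-, 001-01, 0010-1, 01-011, 01-101, 0111-0, 01110-, 1-0110, 100101, 11-110, 110001, 1101-0, 111000}
Coverage chart:
  m0: -00000,0-0000,00-00-
  m1: 00-00- ←essential
  m8: 00-00- ←essential
  m9: 00-00-,001-01,0010-1
  m11: 0-1011,0010-1
  m13: 0-1101,001-01
  m14: 0-1110 ←essential
  m16: 0-0000 ←essential
  m19: 01-011 ←essential
  m21: 01-101 ←essential
  m28: 0111-0,01110-
  m29: -11101,0-1101,01-101,01110-
  m30: -11110,0-1110,0111-0
  m32: -00000 ←essential
  m37: 100101 ←essential
  m38: 1-0110 ←essential
  m49: 110001 ←essential
  m52: 1101-0 ←essential
  m59: -11011 ←essential
  m62: -11110,11-110
Essential: -00000, -11011, 0-0000, 0-1110, 00-00-, 01-011, 01-101, 1-0110, 100101, 110001, 1101-0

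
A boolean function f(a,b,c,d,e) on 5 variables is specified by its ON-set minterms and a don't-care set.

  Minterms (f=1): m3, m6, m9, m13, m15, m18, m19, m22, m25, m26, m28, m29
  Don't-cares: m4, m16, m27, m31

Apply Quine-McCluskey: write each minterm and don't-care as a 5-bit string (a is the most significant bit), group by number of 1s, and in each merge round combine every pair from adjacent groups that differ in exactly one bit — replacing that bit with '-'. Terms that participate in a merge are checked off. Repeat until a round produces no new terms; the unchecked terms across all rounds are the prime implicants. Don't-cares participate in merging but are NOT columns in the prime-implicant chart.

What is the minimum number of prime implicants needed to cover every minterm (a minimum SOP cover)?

6

Round 0: 00011✓ 00100✓ 00110✓ 01001✓ 01101✓ 01111✓ 10000✓ 10010✓ 10011✓ 10110✓ 11001✓ 11010✓ 11011✓ 11100✓ 11101✓ 11111✓
Round 1: -0011 -0110 -1001✓ -1101✓ -1111✓ 001-0 01-01✓ 011-1✓ 1-010✓ 1-011✓ 10-10 100-0 1001-✓ 11-01✓ 11-11✓ 110-1✓ 1101-✓ 111-1✓ 1110-
Round 2: -1-01 -11-1 1-01- 11--1
PIs = {-0011, -0110, -1-01, -11-1, 001-0, 1-01-, 10-10, 100-0, 11--1, 1110-}
Coverage chart:
  m3: -0011 ←essential
  m6: -0110,001-0
  m9: -1-01 ←essential
  m13: -1-01,-11-1
  m15: -11-1 ←essential
  m18: 1-01-,10-10,100-0
  m19: -0011,1-01-
  m22: -0110,10-10
  m25: -1-01,11--1
  m26: 1-01- ←essential
  m28: 1110- ←essential
  m29: -1-01,-11-1,11--1,1110-
Essential: -0011, -1-01, -11-1, 1-01-, 1110-
Petrick residual → -0110
Min cover (6 terms): b'c'de + b'cde' + bd'e + bce + ac'd + abcd'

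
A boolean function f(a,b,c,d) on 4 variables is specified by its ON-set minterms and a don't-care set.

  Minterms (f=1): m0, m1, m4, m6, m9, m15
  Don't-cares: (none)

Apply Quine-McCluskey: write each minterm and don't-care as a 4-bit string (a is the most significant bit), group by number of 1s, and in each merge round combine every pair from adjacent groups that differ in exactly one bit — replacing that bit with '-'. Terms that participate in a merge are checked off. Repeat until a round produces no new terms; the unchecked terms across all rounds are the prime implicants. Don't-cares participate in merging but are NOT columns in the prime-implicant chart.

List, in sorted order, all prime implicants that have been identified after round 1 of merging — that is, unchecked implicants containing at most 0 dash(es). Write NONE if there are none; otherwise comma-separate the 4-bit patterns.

1111

Round 0: 0000✓ 0001✓ 0100✓ 0110✓ 1001✓ 1111
Round 1: -001 0-00 000- 01-0
PIs = {-001, 0-00, 000-, 01-0, 1111}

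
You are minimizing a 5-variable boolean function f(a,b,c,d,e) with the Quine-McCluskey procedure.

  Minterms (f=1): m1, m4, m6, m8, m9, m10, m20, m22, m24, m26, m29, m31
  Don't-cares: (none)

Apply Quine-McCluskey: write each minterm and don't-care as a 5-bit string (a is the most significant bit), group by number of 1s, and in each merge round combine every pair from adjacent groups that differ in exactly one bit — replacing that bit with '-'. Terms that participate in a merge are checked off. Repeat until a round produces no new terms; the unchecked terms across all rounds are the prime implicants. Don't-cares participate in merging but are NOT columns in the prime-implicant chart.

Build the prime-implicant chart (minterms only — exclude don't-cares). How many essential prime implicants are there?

4

Round 0: 00001✓ 00100✓ 00110✓ 01000✓ 01001✓ 01010✓ 10100✓ 10110✓ 11000✓ 11010✓ 11101✓ 11111✓
Round 1: -0100✓ -0110✓ -1000✓ -1010✓ 0-001 001-0✓ 010-0✓ 0100- 101-0✓ 110-0✓ 111-1
Round 2: -01-0 -10-0
PIs = {-01-0, -10-0, 0-001, 0100-, 111-1}
Coverage chart:
  m1: 0-001 ←essential
  m4: -01-0 ←essential
  m6: -01-0 ←essential
  m8: -10-0,0100-
  m9: 0-001,0100-
  m10: -10-0 ←essential
  m20: -01-0 ←essential
  m22: -01-0 ←essential
  m24: -10-0 ←essential
  m26: -10-0 ←essential
  m29: 111-1 ←essential
  m31: 111-1 ←essential
Essential: -01-0, -10-0, 0-001, 111-1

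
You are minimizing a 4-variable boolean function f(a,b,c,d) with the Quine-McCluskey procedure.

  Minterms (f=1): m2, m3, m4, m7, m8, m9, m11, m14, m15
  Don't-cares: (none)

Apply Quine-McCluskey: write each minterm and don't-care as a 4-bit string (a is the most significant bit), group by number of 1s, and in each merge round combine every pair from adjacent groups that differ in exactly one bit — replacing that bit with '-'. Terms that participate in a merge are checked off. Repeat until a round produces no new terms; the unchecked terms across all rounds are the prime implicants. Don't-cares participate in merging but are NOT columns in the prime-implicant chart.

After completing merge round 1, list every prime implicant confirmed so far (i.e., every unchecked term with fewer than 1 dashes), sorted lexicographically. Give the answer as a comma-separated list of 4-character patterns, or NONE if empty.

0100

size-2^0 implicants → 0010(✓)  0011(✓)  0100  0111(✓)  1000(✓)  1001(✓)  1011(✓)  1110(✓)  1111(✓)
size-2^1 implicants → -011(✓)  -111(✓)  0-11(✓)  001-  1-11(✓)  10-1  100-  111-
size-2^2 implicants → --11
Unchecked terms (primes): --11, 001-, 0100, 10-1, 100-, 111-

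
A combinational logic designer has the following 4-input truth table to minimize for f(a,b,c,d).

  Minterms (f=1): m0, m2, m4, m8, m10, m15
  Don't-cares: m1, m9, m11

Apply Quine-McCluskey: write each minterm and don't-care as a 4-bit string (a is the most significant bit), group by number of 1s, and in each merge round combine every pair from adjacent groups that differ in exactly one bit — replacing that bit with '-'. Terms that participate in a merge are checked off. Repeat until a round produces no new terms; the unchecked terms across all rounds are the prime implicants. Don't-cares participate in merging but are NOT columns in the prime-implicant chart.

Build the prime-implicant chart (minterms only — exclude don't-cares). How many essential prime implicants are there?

3

Round 0: 0000✓ 0001✓ 0010✓ 0100✓ 1000✓ 1001✓ 1010✓ 1011✓ 1111✓
Round 1: -000✓ -001✓ -010✓ 0-00 00-0✓ 000-✓ 1-11 10-0✓ 10-1✓ 100-✓ 101-✓
Round 2: -0-0 -00- 10--
PIs = {-0-0, -00-, 0-00, 1-11, 10--}
Coverage chart:
  m0: -0-0,-00-,0-00
  m2: -0-0 ←essential
  m4: 0-00 ←essential
  m8: -0-0,-00-,10--
  m10: -0-0,10--
  m15: 1-11 ←essential
Essential: -0-0, 0-00, 1-11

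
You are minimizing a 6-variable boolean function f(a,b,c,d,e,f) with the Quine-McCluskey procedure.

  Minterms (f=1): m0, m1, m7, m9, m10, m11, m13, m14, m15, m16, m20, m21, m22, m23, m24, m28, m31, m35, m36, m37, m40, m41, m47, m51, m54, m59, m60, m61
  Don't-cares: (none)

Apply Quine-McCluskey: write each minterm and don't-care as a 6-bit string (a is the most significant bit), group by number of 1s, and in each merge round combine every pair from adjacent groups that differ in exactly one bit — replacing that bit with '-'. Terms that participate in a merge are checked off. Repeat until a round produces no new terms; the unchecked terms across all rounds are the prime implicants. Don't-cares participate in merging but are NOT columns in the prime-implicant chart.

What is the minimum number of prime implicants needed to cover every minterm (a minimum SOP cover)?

13

size-2^0 implicants → 000000(✓)  000001(✓)  000111(✓)  001001(✓)  001010(✓)  001011(✓)  001101(✓)  001110(✓)  001111(✓)  010000(✓)  010100(✓)  010101(✓)  010110(✓)  010111(✓)  011000(✓)  011100(✓)  011111(✓)  100011(✓)  100100(✓)  100101(✓)  101000(✓)  101001(✓)  101111(✓)  110011(✓)  110110(✓)  111011(✓)  111100(✓)  111101(✓)
size-2^1 implicants → -01001  -01111  -10110  -11100  0-0000  0-0111(✓)  0-1111(✓)  00-001  00-111(✓)  00000-  001-01(✓)  001-10(✓)  001-11(✓)  0010-1(✓)  00101-(✓)  0011-1(✓)  00111-(✓)  01-000(✓)  01-100(✓)  01-111(✓)  010-00(✓)  0101-0(✓)  0101-1(✓)  01010-(✓)  01011-(✓)  011-00(✓)  1-0011  10010-  10100-  11-011  11110-
size-2^2 implicants → 0--111  001--1  001-1-  01--00  0101--
Unchecked terms (primes): -01001, -01111, -10110, -11100, 0--111, 0-0000, 00-001, 00000-, 001--1, 001-1-, 01--00, 0101--, 1-0011, 10010-, 10100-, 11-011, 11110-
Minterm coverage:
  m0 ⊆ 0-0000,00000-
  m1 ⊆ 00-001,00000-
  m7 ⊆ 0--111 [E]
  m9 ⊆ -01001,00-001,001--1
  m10 ⊆ 001-1- [E]
  m11 ⊆ 001--1,001-1-
  m13 ⊆ 001--1 [E]
  m14 ⊆ 001-1- [E]
  m15 ⊆ -01111,0--111,001--1,001-1-
  m16 ⊆ 0-0000,01--00
  m20 ⊆ 01--00,0101--
  m21 ⊆ 0101-- [E]
  m22 ⊆ -10110,0101--
  m23 ⊆ 0--111,0101--
  m24 ⊆ 01--00 [E]
  m28 ⊆ -11100,01--00
  m31 ⊆ 0--111 [E]
  m35 ⊆ 1-0011 [E]
  m36 ⊆ 10010- [E]
  m37 ⊆ 10010- [E]
  m40 ⊆ 10100- [E]
  m41 ⊆ -01001,10100-
  m47 ⊆ -01111 [E]
  m51 ⊆ 1-0011,11-011
  m54 ⊆ -10110 [E]
  m59 ⊆ 11-011 [E]
  m60 ⊆ -11100,11110-
  m61 ⊆ 11110- [E]
E = {-01111, -10110, 0--111, 001--1, 001-1-, 01--00, 0101--, 1-0011, 10010-, 10100-, 11-011, 11110-}
Petrick residual → 00000-
Cover = b'cdef + bc'def' + a'def + a'b'c'd'e' + a'b'cf + a'b'ce + a'be'f' + a'bc'd + ac'd'ef + ab'c'de' + ab'cd'e' + abd'ef + abcde'  |cover|=13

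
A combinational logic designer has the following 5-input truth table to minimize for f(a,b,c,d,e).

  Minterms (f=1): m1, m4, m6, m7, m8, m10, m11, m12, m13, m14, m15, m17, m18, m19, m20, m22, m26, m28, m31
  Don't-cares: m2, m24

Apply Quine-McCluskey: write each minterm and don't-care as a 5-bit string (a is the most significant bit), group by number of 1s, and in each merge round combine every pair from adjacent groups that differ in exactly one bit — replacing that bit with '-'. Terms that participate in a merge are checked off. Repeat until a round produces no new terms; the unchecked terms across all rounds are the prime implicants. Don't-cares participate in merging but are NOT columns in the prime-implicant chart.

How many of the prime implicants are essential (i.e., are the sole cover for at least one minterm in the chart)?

5

size-2^0 implicants → 00001(✓)  00010(✓)  00100(✓)  00110(✓)  00111(✓)  01000(✓)  01010(✓)  01011(✓)  01100(✓)  01101(✓)  01110(✓)  01111(✓)  10001(✓)  10010(✓)  10011(✓)  10100(✓)  10110(✓)  11000(✓)  11010(✓)  11100(✓)  11111(✓)
size-2^1 implicants → -0001  -0010(✓)  -0100(✓)  -0110(✓)  -1000(✓)  -1010(✓)  -1100(✓)  -1111  0-010(✓)  0-100(✓)  0-110(✓)  0-111(✓)  00-10(✓)  001-0(✓)  0011-(✓)  01-00(✓)  01-10(✓)  01-11(✓)  010-0(✓)  0101-(✓)  011-0(✓)  011-1(✓)  0110-(✓)  0111-(✓)  1-010(✓)  1-100(✓)  10-10(✓)  100-1  1001-  101-0(✓)  11-00(✓)  110-0(✓)
size-2^2 implicants → --010  --100  -0-10  -01-0  -1-00  -10-0  0--10  0-1-0  0-11-  01--0  01-1-  011--
Unchecked terms (primes): --010, --100, -0-10, -0001, -01-0, -1-00, -10-0, -1111, 0--10, 0-1-0, 0-11-, 01--0, 01-1-, 011--, 100-1, 1001-
Minterm coverage:
  m1 ⊆ -0001 [E]
  m4 ⊆ --100,-01-0,0-1-0
  m6 ⊆ -0-10,-01-0,0--10,0-1-0,0-11-
  m7 ⊆ 0-11- [E]
  m8 ⊆ -1-00,-10-0,01--0
  m10 ⊆ --010,-10-0,0--10,01--0,01-1-
  m11 ⊆ 01-1- [E]
  m12 ⊆ --100,-1-00,0-1-0,01--0,011--
  m13 ⊆ 011-- [E]
  m14 ⊆ 0--10,0-1-0,0-11-,01--0,01-1-,011--
  m15 ⊆ -1111,0-11-,01-1-,011--
  m17 ⊆ -0001,100-1
  m18 ⊆ --010,-0-10,1001-
  m19 ⊆ 100-1,1001-
  m20 ⊆ --100,-01-0
  m22 ⊆ -0-10,-01-0
  m26 ⊆ --010,-10-0
  m28 ⊆ --100,-1-00
  m31 ⊆ -1111 [E]
E = {-0001, -1111, 0-11-, 01-1-, 011--}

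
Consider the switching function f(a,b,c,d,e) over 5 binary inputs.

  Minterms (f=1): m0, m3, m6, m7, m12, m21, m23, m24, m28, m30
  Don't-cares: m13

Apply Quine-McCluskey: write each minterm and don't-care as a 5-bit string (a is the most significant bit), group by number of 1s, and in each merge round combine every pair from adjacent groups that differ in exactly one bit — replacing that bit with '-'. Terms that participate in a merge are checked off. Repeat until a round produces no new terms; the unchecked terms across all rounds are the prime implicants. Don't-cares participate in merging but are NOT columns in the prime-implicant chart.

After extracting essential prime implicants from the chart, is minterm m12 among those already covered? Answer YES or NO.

Round 0: 00000 00011✓ 00110✓ 00111✓ 01100✓ 01101✓ 10101✓ 10111✓ 11000✓ 11100✓ 11110✓
Round 1: -0111 -1100 00-11 0011- 0110- 101-1 11-00 111-0
PIs = {-0111, -1100, 00-11, 00000, 0011-, 0110-, 101-1, 11-00, 111-0}
Coverage chart:
  m0: 00000 ←essential
  m3: 00-11 ←essential
  m6: 0011- ←essential
  m7: -0111,00-11,0011-
  m12: -1100,0110-
  m21: 101-1 ←essential
  m23: -0111,101-1
  m24: 11-00 ←essential
  m28: -1100,11-00,111-0
  m30: 111-0 ←essential
Essential: 00-11, 00000, 0011-, 101-1, 11-00, 111-0

NO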